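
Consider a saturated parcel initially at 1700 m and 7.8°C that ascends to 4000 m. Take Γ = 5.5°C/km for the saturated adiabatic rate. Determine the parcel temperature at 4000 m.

-4.85°C

1700 → 4000 m (saturated adiabatic, 5.5°C/km): ΔT = -5.5 × 2.3 = -12.65°C → T = -4.85°C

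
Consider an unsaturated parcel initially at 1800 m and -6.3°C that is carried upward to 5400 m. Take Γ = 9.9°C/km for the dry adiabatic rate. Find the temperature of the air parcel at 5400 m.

1800–5400 m, dry adiabatic: Δz = 3.6 km ⇒ ΔT = -35.64°C; T = -41.94°C

-41.94°C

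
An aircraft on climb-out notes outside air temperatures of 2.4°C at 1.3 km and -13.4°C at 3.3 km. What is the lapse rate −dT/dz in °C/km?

7.9°C/km

Γ = −ΔT/Δz = (2.4 − (-13.4)) / (3300 − 1300) m
  = 15.8°C / 2 km = 7.9°C/km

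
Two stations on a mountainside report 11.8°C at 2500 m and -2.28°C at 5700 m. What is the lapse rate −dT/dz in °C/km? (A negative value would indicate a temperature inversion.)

4.4°C/km

Γ = −ΔT/Δz = (11.8 − (-2.28)) / (5700 − 2500) m
  = 14.08°C / 3.2 km = 4.4°C/km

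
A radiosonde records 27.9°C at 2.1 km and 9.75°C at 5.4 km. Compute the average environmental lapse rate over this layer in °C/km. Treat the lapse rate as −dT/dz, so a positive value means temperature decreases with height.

Γ = −ΔT/Δz = (27.9 − 9.75) / (5400 − 2100) m
  = 18.15°C / 3.3 km = 5.5°C/km

5.5°C/km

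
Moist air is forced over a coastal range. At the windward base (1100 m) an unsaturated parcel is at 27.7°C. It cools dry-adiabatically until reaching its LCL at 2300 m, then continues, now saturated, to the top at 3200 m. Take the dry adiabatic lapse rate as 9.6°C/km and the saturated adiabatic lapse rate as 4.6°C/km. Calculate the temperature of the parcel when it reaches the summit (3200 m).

From 1100 m to 2300 m (dry): cools by 9.6 × 1.2 = 11.52°C, giving 16.18°C.
From 2300 m to 3200 m (saturated): cools by 4.6 × 0.9 = 4.14°C, giving 12.04°C.

12.04°C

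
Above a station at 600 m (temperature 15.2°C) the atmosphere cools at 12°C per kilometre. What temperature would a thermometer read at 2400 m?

-6.4°C

Environmental to 2400 m: -12 × 1.8 km = -21.6°C, so T = -6.4°C.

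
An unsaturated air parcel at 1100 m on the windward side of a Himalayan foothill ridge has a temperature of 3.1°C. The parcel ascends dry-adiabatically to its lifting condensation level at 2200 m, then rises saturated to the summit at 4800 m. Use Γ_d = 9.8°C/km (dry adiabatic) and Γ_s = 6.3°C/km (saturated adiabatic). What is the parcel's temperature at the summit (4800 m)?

-24.06°C

Dry to 2200 m: -9.8 × 1.1 km = -10.78°C, so T = -7.68°C.
Saturated to 4800 m: -6.3 × 2.6 km = -16.38°C, so T = -24.06°C.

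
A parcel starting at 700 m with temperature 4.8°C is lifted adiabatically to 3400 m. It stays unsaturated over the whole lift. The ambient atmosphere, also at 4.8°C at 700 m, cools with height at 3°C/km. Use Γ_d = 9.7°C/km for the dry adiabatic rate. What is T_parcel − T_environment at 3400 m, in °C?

Parcel:
  From 700 m to 3400 m (dry): cools by 9.7 × 2.7 = 26.19°C, giving -21.39°C.
Environment:
  From 700 m to 3400 m (environment): cools by 3 × 2.7 = 8.1°C, giving -3.3°C.
T_parcel − T_env = -21.39 − (-3.3) = -18.09°C

-18.09°C (parcel cooler than environment)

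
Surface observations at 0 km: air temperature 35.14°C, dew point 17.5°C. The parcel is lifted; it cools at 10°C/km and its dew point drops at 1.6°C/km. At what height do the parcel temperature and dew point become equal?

T and T_d converge at 10 − 1.6 = 8.4°C per km
Height above start = (35.14 − 17.5) / 8.4 = 2.1 km
LCL altitude = 0 m + 2100 m = 2100 m

2.1 km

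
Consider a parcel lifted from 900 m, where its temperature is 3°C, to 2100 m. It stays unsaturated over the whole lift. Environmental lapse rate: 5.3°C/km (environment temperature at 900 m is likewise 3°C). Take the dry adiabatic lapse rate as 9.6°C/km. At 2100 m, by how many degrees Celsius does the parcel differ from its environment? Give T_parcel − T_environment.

-5.16°C (parcel cooler than environment)

Parcel:
  900–2100 m, dry: Δz = 1.2 km ⇒ ΔT = -11.52°C; T = -8.52°C
Environment:
  900–2100 m, environment: Δz = 1.2 km ⇒ ΔT = -6.36°C; T = -3.36°C
T_parcel − T_env = -8.52 − (-3.36) = -5.16°C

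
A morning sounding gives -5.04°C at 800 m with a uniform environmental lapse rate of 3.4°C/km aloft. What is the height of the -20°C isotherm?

Height above start = (-5.04 − (-20)) / 3.4 = 4.4 km
Altitude = 800 m + 4400 m = 5200 m

5200 m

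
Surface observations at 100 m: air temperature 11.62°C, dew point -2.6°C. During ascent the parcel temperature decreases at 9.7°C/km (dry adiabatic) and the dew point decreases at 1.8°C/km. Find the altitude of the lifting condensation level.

1900 m

T and T_d converge at 9.7 − 1.8 = 7.9°C per km
Height above start = (11.62 − (-2.6)) / 7.9 = 1.8 km
LCL altitude = 100 m + 1800 m = 1900 m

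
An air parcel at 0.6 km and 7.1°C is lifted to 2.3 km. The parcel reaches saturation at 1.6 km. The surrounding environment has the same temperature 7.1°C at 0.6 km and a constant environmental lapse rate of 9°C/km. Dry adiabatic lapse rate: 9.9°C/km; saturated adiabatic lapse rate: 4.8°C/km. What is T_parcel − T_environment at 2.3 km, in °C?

Parcel:
  600 → 1600 m (dry, 9.9°C/km): ΔT = -9.9 × 1 = -9.9°C → T = -2.8°C
  1600 → 2300 m (saturated, 4.8°C/km): ΔT = -4.8 × 0.7 = -3.36°C → T = -6.16°C
Environment:
  600 → 2300 m (environment, 9°C/km): ΔT = -9 × 1.7 = -15.3°C → T = -8.2°C
T_parcel − T_env = -6.16 − (-8.2) = +2.04°C

+2.04°C (parcel warmer than environment)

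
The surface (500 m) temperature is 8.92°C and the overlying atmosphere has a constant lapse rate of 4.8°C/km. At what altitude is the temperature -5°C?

3400 m

Height above start = (8.92 − (-5)) / 4.8 = 2.9 km
Altitude = 500 m + 2900 m = 3400 m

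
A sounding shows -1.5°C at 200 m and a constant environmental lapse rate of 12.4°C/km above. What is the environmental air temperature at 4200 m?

200 → 4200 m (environmental, 12.4°C/km): ΔT = -12.4 × 4 = -49.6°C → T = -51.1°C

-51.1°C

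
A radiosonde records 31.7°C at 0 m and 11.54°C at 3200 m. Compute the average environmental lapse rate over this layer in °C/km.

6.3°C/km

Γ = −ΔT/Δz = (31.7 − 11.54) / (3200 − 0) m
  = 20.16°C / 3.2 km = 6.3°C/km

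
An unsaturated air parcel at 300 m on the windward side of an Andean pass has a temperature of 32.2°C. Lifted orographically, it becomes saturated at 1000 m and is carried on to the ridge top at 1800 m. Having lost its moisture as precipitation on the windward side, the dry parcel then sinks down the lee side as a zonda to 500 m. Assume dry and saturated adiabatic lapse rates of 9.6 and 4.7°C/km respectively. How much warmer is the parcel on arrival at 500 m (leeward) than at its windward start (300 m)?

Dry to 1000 m: -9.6 × 0.7 km = -6.72°C, so T = 25.48°C.
Saturated to 1800 m: -4.7 × 0.8 km = -3.76°C, so T = 21.72°C.
Dry descent to 500 m: +9.6 × 1.3 km = +12.48°C, so T = 34.2°C.
Net change vs windward start: 34.2 − 32.2 = +2°C

+2°C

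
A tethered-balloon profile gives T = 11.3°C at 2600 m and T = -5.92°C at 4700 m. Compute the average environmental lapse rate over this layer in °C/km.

Γ = −ΔT/Δz = (11.3 − (-5.92)) / (4700 − 2600) m
  = 17.22°C / 2.1 km = 8.2°C/km

8.2°C/km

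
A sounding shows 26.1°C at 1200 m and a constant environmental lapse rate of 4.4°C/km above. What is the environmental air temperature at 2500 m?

1200 → 2500 m (environmental, 4.4°C/km): ΔT = -4.4 × 1.3 = -5.72°C → T = 20.38°C

20.38°C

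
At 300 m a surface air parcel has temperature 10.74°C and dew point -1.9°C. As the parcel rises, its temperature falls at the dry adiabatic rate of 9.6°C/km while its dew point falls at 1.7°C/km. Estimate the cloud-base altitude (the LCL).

1900 m

T and T_d converge at 9.6 − 1.7 = 7.9°C per km
Height above start = (10.74 − (-1.9)) / 7.9 = 1.6 km
LCL altitude = 300 m + 1600 m = 1900 m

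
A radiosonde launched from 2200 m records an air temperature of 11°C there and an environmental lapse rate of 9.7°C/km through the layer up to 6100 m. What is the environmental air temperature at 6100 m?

-26.83°C

From 2200 m to 6100 m (environmental): cools by 9.7 × 3.9 = 37.83°C, giving -26.83°C.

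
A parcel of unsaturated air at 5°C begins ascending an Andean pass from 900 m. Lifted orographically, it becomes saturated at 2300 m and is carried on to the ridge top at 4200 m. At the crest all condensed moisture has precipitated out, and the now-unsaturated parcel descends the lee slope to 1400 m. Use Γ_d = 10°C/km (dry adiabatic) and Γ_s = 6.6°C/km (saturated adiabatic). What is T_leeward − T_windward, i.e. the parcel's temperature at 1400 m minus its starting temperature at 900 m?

From 900 m to 2300 m (dry): cools by 10 × 1.4 = 14°C, giving -9°C.
From 2300 m to 4200 m (saturated): cools by 6.6 × 1.9 = 12.54°C, giving -21.54°C.
From 4200 m to 1400 m (dry descent): warms by 10 × 2.8 = 28°C, giving 6.46°C.
Net change vs windward start: 6.46 − 5 = +1.46°C

+1.46°C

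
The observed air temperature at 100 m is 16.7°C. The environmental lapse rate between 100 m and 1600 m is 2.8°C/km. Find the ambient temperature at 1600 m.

12.5°C

From 100 m to 1600 m (environmental): cools by 2.8 × 1.5 = 4.2°C, giving 12.5°C.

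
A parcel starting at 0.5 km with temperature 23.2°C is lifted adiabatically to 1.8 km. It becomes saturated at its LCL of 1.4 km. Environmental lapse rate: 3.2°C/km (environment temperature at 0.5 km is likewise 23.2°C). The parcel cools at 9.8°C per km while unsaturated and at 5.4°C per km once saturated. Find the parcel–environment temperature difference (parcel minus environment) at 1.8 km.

-6.82°C (parcel cooler than environment)

Parcel:
  500 → 1400 m (dry, 9.8°C/km): ΔT = -9.8 × 0.9 = -8.82°C → T = 14.38°C
  1400 → 1800 m (saturated, 5.4°C/km): ΔT = -5.4 × 0.4 = -2.16°C → T = 12.22°C
Environment:
  500 → 1800 m (environment, 3.2°C/km): ΔT = -3.2 × 1.3 = -4.16°C → T = 19.04°C
T_parcel − T_env = 12.22 − 19.04 = -6.82°C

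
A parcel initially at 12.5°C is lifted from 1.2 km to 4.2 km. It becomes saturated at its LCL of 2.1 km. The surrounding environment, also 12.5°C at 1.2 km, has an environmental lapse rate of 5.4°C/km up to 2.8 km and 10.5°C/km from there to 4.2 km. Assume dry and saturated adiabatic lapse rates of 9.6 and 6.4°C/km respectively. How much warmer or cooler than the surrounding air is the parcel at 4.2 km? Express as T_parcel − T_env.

Parcel:
  1200 → 2100 m (dry, 9.6°C/km): ΔT = -9.6 × 0.9 = -8.64°C → T = 3.86°C
  2100 → 4200 m (saturated, 6.4°C/km): ΔT = -6.4 × 2.1 = -13.44°C → T = -9.58°C
Environment:
  1200 → 2800 m (environment, lower layer, 5.4°C/km): ΔT = -5.4 × 1.6 = -8.64°C → T = 3.86°C
  2800 → 4200 m (environment, upper layer, 10.5°C/km): ΔT = -10.5 × 1.4 = -14.7°C → T = -10.84°C
T_parcel − T_env = -9.58 − (-10.84) = +1.26°C

+1.26°C (parcel warmer than environment)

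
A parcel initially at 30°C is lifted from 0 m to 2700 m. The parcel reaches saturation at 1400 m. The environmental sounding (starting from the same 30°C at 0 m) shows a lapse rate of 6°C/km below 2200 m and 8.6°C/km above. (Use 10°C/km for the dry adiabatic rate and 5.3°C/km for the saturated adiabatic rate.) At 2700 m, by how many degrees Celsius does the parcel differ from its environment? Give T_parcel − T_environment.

Parcel:
  0–1400 m, dry: Δz = 1.4 km ⇒ ΔT = -14°C; T = 16°C
  1400–2700 m, saturated: Δz = 1.3 km ⇒ ΔT = -6.89°C; T = 9.11°C
Environment:
  0–2200 m, environment, lower layer: Δz = 2.2 km ⇒ ΔT = -13.2°C; T = 16.8°C
  2200–2700 m, environment, upper layer: Δz = 0.5 km ⇒ ΔT = -4.3°C; T = 12.5°C
T_parcel − T_env = 9.11 − 12.5 = -3.39°C

-3.39°C (parcel cooler than environment)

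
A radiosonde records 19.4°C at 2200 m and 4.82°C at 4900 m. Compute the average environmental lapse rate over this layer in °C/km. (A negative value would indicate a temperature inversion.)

5.4°C/km

Γ = −ΔT/Δz = (19.4 − 4.82) / (4900 − 2200) m
  = 14.58°C / 2.7 km = 5.4°C/km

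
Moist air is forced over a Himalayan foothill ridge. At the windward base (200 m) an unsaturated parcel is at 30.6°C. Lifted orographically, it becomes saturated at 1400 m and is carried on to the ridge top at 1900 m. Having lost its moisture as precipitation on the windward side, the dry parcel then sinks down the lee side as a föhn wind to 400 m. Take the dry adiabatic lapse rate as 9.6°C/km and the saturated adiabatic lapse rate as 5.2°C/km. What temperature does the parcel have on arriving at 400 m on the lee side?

200–1400 m, dry: Δz = 1.2 km ⇒ ΔT = -11.52°C; T = 19.08°C
1400–1900 m, saturated: Δz = 0.5 km ⇒ ΔT = -2.6°C; T = 16.48°C
1900–400 m, dry descent: Δz = 1.5 km ⇒ ΔT = +14.4°C; T = 30.88°C

30.88°C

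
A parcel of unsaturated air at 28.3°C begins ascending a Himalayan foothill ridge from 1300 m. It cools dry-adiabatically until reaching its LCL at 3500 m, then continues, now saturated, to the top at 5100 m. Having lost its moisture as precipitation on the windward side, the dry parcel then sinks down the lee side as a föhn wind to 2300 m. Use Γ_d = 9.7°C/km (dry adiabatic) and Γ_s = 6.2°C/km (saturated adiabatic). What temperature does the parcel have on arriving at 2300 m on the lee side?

24.2°C

Dry to 3500 m: -9.7 × 2.2 km = -21.34°C, so T = 6.96°C.
Saturated to 5100 m: -6.2 × 1.6 km = -9.92°C, so T = -2.96°C.
Dry descent to 2300 m: +9.7 × 2.8 km = +27.16°C, so T = 24.2°C.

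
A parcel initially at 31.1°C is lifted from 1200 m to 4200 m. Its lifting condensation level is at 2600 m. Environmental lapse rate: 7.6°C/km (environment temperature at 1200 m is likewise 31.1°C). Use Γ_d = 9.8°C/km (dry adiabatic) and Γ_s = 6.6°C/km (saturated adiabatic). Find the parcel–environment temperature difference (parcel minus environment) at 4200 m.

Parcel:
  From 1200 m to 2600 m (dry): cools by 9.8 × 1.4 = 13.72°C, giving 17.38°C.
  From 2600 m to 4200 m (saturated): cools by 6.6 × 1.6 = 10.56°C, giving 6.82°C.
Environment:
  From 1200 m to 4200 m (environment): cools by 7.6 × 3 = 22.8°C, giving 8.3°C.
T_parcel − T_env = 6.82 − 8.3 = -1.48°C

-1.48°C (parcel cooler than environment)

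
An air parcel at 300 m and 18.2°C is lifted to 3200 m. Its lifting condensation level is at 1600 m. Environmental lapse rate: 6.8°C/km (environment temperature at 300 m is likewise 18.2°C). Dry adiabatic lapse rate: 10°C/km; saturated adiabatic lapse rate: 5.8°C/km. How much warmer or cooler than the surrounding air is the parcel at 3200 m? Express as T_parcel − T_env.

Parcel:
  Dry to 1600 m: -10 × 1.3 km = -13°C, so T = 5.2°C.
  Saturated to 3200 m: -5.8 × 1.6 km = -9.28°C, so T = -4.08°C.
Environment:
  Environment to 3200 m: -6.8 × 2.9 km = -19.72°C, so T = -1.52°C.
T_parcel − T_env = -4.08 − (-1.52) = -2.56°C

-2.56°C (parcel cooler than environment)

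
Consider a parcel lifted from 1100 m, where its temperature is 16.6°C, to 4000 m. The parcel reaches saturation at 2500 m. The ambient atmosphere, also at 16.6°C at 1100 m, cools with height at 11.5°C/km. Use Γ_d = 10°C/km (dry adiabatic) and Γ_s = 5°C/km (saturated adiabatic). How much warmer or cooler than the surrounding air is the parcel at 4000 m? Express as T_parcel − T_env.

Parcel:
  1100–2500 m, dry: Δz = 1.4 km ⇒ ΔT = -14°C; T = 2.6°C
  2500–4000 m, saturated: Δz = 1.5 km ⇒ ΔT = -7.5°C; T = -4.9°C
Environment:
  1100–4000 m, environment: Δz = 2.9 km ⇒ ΔT = -33.35°C; T = -16.75°C
T_parcel − T_env = -4.9 − (-16.75) = +11.85°C

+11.85°C (parcel warmer than environment)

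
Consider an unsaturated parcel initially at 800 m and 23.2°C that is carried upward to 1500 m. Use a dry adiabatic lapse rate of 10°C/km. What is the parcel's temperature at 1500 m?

16.2°C

Dry adiabatic to 1500 m: -10 × 0.7 km = -7°C, so T = 16.2°C.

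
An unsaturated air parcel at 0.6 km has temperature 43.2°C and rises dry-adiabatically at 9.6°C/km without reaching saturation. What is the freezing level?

5.1 km

Height above start = (43.2 − 0) / 9.6 = 4.5 km
Altitude = 600 m + 4500 m = 5100 m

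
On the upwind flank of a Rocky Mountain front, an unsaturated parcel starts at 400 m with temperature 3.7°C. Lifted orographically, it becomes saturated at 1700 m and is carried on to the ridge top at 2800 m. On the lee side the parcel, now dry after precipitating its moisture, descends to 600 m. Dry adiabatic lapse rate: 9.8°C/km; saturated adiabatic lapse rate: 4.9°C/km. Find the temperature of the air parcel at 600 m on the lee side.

7.13°C

400–1700 m, dry: Δz = 1.3 km ⇒ ΔT = -12.74°C; T = -9.04°C
1700–2800 m, saturated: Δz = 1.1 km ⇒ ΔT = -5.39°C; T = -14.43°C
2800–600 m, dry descent: Δz = 2.2 km ⇒ ΔT = +21.56°C; T = 7.13°C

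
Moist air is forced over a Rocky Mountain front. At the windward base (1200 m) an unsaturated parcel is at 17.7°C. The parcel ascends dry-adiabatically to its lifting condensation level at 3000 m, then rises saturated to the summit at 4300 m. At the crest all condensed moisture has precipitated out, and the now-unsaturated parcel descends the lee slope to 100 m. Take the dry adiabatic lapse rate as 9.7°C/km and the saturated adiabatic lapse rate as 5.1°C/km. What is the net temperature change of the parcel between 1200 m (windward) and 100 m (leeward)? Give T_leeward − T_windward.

+16.65°C

Dry to 3000 m: -9.7 × 1.8 km = -17.46°C, so T = 0.24°C.
Saturated to 4300 m: -5.1 × 1.3 km = -6.63°C, so T = -6.39°C.
Dry descent to 100 m: +9.7 × 4.2 km = +40.74°C, so T = 34.35°C.
Net change vs windward start: 34.35 − 17.7 = +16.65°C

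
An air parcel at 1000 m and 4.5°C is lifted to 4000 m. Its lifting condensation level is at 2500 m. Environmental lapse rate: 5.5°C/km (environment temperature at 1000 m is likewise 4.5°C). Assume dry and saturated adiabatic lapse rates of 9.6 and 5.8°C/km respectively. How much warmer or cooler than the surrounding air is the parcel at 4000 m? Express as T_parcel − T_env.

Parcel:
  Dry to 2500 m: -9.6 × 1.5 km = -14.4°C, so T = -9.9°C.
  Saturated to 4000 m: -5.8 × 1.5 km = -8.7°C, so T = -18.6°C.
Environment:
  Environment to 4000 m: -5.5 × 3 km = -16.5°C, so T = -12°C.
T_parcel − T_env = -18.6 − (-12) = -6.6°C

-6.6°C (parcel cooler than environment)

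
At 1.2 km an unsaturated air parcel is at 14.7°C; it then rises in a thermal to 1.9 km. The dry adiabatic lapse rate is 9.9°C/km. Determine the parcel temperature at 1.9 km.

7.77°C

1200 → 1900 m (dry adiabatic, 9.9°C/km): ΔT = -9.9 × 0.7 = -6.93°C → T = 7.77°C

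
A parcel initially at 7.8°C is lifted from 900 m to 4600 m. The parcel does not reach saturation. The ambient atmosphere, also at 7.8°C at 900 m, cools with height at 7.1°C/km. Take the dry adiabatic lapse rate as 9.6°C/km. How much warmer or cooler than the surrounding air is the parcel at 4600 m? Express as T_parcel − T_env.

Parcel:
  Dry to 4600 m: -9.6 × 3.7 km = -35.52°C, so T = -27.72°C.
Environment:
  Environment to 4600 m: -7.1 × 3.7 km = -26.27°C, so T = -18.47°C.
T_parcel − T_env = -27.72 − (-18.47) = -9.25°C

-9.25°C (parcel cooler than environment)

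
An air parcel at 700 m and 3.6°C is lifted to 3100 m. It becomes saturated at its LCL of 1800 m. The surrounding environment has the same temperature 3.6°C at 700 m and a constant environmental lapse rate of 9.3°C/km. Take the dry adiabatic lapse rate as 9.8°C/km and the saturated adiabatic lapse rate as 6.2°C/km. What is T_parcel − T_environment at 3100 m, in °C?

+3.48°C (parcel warmer than environment)

Parcel:
  700 → 1800 m (dry, 9.8°C/km): ΔT = -9.8 × 1.1 = -10.78°C → T = -7.18°C
  1800 → 3100 m (saturated, 6.2°C/km): ΔT = -6.2 × 1.3 = -8.06°C → T = -15.24°C
Environment:
  700 → 3100 m (environment, 9.3°C/km): ΔT = -9.3 × 2.4 = -22.32°C → T = -18.72°C
T_parcel − T_env = -15.24 − (-18.72) = +3.48°C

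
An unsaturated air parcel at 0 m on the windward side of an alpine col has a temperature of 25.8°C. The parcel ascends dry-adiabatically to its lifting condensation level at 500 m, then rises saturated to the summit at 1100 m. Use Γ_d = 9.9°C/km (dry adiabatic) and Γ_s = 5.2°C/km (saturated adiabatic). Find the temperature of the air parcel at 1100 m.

Dry to 500 m: -9.9 × 0.5 km = -4.95°C, so T = 20.85°C.
Saturated to 1100 m: -5.2 × 0.6 km = -3.12°C, so T = 17.73°C.

17.73°C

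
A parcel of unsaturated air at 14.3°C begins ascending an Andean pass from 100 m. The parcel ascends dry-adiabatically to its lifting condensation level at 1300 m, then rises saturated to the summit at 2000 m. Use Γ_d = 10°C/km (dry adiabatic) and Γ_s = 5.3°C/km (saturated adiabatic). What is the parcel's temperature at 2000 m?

Dry to 1300 m: -10 × 1.2 km = -12°C, so T = 2.3°C.
Saturated to 2000 m: -5.3 × 0.7 km = -3.71°C, so T = -1.41°C.

-1.41°C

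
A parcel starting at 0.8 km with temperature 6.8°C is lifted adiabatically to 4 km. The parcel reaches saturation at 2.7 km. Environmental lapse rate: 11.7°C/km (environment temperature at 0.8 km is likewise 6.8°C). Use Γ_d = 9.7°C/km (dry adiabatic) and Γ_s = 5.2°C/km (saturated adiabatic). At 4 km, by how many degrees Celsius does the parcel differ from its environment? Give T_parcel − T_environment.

+12.25°C (parcel warmer than environment)

Parcel:
  From 800 m to 2700 m (dry): cools by 9.7 × 1.9 = 18.43°C, giving -11.63°C.
  From 2700 m to 4000 m (saturated): cools by 5.2 × 1.3 = 6.76°C, giving -18.39°C.
Environment:
  From 800 m to 4000 m (environment): cools by 11.7 × 3.2 = 37.44°C, giving -30.64°C.
T_parcel − T_env = -18.39 − (-30.64) = +12.25°C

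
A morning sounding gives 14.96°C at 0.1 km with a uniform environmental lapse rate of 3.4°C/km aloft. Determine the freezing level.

Height above start = (14.96 − 0) / 3.4 = 4.4 km
Altitude = 100 m + 4400 m = 4500 m

4.5 km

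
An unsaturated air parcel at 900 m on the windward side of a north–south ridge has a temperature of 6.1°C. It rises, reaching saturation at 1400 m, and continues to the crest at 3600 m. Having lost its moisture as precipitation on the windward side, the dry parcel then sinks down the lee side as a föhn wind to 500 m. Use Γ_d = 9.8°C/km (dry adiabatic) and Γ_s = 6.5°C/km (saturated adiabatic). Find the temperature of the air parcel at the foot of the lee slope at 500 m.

17.28°C

Dry to 1400 m: -9.8 × 0.5 km = -4.9°C, so T = 1.2°C.
Saturated to 3600 m: -6.5 × 2.2 km = -14.3°C, so T = -13.1°C.
Dry descent to 500 m: +9.8 × 3.1 km = +30.38°C, so T = 17.28°C.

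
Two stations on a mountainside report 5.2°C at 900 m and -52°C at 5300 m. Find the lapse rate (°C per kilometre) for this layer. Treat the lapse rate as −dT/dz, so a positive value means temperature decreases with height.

Γ = −ΔT/Δz = (5.2 − (-52)) / (5300 − 900) m
  = 57.2°C / 4.4 km = 13°C/km

13°C/km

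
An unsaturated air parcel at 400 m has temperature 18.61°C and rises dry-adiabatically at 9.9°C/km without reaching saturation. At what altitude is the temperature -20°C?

4300 m

Height above start = (18.61 − (-20)) / 9.9 = 3.9 km
Altitude = 400 m + 3900 m = 4300 m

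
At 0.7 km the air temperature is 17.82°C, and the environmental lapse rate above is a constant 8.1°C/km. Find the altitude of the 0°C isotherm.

2.9 km

Height above start = (17.82 − 0) / 8.1 = 2.2 km
Altitude = 700 m + 2200 m = 2900 m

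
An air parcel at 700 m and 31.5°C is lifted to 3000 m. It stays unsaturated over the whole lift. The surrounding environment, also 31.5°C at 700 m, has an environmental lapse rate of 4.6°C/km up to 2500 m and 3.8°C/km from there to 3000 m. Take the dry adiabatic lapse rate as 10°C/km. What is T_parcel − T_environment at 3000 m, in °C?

-12.82°C (parcel cooler than environment)

Parcel:
  700 → 3000 m (dry, 10°C/km): ΔT = -10 × 2.3 = -23°C → T = 8.5°C
Environment:
  700 → 2500 m (environment, lower layer, 4.6°C/km): ΔT = -4.6 × 1.8 = -8.28°C → T = 23.22°C
  2500 → 3000 m (environment, upper layer, 3.8°C/km): ΔT = -3.8 × 0.5 = -1.9°C → T = 21.32°C
T_parcel − T_env = 8.5 − 21.32 = -12.82°C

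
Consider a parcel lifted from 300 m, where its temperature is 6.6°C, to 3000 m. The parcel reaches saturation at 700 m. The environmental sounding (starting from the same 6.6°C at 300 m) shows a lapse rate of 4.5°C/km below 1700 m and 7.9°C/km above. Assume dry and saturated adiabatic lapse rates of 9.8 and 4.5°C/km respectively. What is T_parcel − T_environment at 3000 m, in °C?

Parcel:
  From 300 m to 700 m (dry): cools by 9.8 × 0.4 = 3.92°C, giving 2.68°C.
  From 700 m to 3000 m (saturated): cools by 4.5 × 2.3 = 10.35°C, giving -7.67°C.
Environment:
  From 300 m to 1700 m (environment, lower layer): cools by 4.5 × 1.4 = 6.3°C, giving 0.3°C.
  From 1700 m to 3000 m (environment, upper layer): cools by 7.9 × 1.3 = 10.27°C, giving -9.97°C.
T_parcel − T_env = -7.67 − (-9.97) = +2.3°C

+2.3°C (parcel warmer than environment)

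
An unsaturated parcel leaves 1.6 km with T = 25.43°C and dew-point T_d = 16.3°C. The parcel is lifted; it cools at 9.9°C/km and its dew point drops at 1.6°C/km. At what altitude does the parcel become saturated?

T and T_d converge at 9.9 − 1.6 = 8.3°C per km
Height above start = (25.43 − 16.3) / 8.3 = 1.1 km
LCL altitude = 1600 m + 1100 m = 2700 m

2.7 km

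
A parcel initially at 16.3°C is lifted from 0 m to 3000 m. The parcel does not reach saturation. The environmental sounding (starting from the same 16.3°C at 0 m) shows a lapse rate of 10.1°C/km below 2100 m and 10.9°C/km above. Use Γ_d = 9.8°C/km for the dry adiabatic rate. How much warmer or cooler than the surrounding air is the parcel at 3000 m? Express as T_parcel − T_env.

Parcel:
  0–3000 m, dry: Δz = 3 km ⇒ ΔT = -29.4°C; T = -13.1°C
Environment:
  0–2100 m, environment, lower layer: Δz = 2.1 km ⇒ ΔT = -21.21°C; T = -4.91°C
  2100–3000 m, environment, upper layer: Δz = 0.9 km ⇒ ΔT = -9.81°C; T = -14.72°C
T_parcel − T_env = -13.1 − (-14.72) = +1.62°C

+1.62°C (parcel warmer than environment)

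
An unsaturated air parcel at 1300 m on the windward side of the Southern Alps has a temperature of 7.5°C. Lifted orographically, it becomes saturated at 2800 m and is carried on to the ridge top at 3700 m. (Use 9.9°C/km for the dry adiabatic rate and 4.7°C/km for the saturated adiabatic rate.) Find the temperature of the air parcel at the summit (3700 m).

-11.58°C

1300–2800 m, dry: Δz = 1.5 km ⇒ ΔT = -14.85°C; T = -7.35°C
2800–3700 m, saturated: Δz = 0.9 km ⇒ ΔT = -4.23°C; T = -11.58°C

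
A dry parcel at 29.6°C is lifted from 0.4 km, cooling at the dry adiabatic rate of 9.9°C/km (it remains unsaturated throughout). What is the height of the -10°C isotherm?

Height above start = (29.6 − (-10)) / 9.9 = 4 km
Altitude = 400 m + 4000 m = 4400 m

4.4 km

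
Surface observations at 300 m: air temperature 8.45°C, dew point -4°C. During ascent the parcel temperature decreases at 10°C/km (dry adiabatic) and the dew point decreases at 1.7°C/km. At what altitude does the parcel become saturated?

1800 m

T and T_d converge at 10 − 1.7 = 8.3°C per km
Height above start = (8.45 − (-4)) / 8.3 = 1.5 km
LCL altitude = 300 m + 1500 m = 1800 m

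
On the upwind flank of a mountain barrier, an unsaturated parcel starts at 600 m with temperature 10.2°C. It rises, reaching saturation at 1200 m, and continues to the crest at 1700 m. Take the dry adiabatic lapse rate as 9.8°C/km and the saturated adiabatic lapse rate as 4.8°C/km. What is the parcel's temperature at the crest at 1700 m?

1.92°C

600–1200 m, dry: Δz = 0.6 km ⇒ ΔT = -5.88°C; T = 4.32°C
1200–1700 m, saturated: Δz = 0.5 km ⇒ ΔT = -2.4°C; T = 1.92°C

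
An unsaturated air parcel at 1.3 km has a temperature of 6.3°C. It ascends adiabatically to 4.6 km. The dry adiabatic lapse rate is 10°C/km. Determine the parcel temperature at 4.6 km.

1300 → 4600 m (dry adiabatic, 10°C/km): ΔT = -10 × 3.3 = -33°C → T = -26.7°C

-26.7°C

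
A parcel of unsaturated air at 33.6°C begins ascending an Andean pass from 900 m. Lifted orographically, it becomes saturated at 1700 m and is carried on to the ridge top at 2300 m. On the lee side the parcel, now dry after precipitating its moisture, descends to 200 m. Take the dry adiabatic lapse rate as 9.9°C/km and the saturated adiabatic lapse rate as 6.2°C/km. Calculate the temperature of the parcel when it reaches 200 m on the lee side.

900 → 1700 m (dry, 9.9°C/km): ΔT = -9.9 × 0.8 = -7.92°C → T = 25.68°C
1700 → 2300 m (saturated, 6.2°C/km): ΔT = -6.2 × 0.6 = -3.72°C → T = 21.96°C
2300 → 200 m (dry descent, 9.9°C/km): ΔT = +9.9 × 2.1 = +20.79°C → T = 42.75°C

42.75°C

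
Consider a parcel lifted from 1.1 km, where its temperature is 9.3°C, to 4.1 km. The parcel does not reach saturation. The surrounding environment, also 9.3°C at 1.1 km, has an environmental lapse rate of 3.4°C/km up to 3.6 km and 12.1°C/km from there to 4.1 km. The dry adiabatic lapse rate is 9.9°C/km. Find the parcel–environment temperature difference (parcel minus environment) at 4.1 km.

Parcel:
  From 1100 m to 4100 m (dry): cools by 9.9 × 3 = 29.7°C, giving -20.4°C.
Environment:
  From 1100 m to 3600 m (environment, lower layer): cools by 3.4 × 2.5 = 8.5°C, giving 0.8°C.
  From 3600 m to 4100 m (environment, upper layer): cools by 12.1 × 0.5 = 6.05°C, giving -5.25°C.
T_parcel − T_env = -20.4 − (-5.25) = -15.15°C

-15.15°C (parcel cooler than environment)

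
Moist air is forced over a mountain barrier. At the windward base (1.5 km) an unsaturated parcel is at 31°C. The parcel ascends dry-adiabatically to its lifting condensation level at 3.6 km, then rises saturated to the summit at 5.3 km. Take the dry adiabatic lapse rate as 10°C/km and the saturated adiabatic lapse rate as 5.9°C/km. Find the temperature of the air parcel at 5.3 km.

From 1500 m to 3600 m (dry): cools by 10 × 2.1 = 21°C, giving 10°C.
From 3600 m to 5300 m (saturated): cools by 5.9 × 1.7 = 10.03°C, giving -0.03°C.

-0.03°C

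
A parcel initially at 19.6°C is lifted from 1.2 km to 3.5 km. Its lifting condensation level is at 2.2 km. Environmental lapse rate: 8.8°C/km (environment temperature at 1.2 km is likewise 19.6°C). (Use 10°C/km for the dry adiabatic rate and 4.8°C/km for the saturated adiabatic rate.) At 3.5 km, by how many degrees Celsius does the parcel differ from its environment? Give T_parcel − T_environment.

+4°C (parcel warmer than environment)

Parcel:
  Dry to 2200 m: -10 × 1 km = -10°C, so T = 9.6°C.
  Saturated to 3500 m: -4.8 × 1.3 km = -6.24°C, so T = 3.36°C.
Environment:
  Environment to 3500 m: -8.8 × 2.3 km = -20.24°C, so T = -0.64°C.
T_parcel − T_env = 3.36 − (-0.64) = +4°C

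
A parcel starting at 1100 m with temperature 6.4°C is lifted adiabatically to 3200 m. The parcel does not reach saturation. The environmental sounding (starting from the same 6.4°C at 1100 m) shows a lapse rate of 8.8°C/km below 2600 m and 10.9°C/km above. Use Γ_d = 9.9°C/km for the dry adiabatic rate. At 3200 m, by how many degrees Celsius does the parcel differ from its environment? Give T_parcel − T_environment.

-1.05°C (parcel cooler than environment)

Parcel:
  1100–3200 m, dry: Δz = 2.1 km ⇒ ΔT = -20.79°C; T = -14.39°C
Environment:
  1100–2600 m, environment, lower layer: Δz = 1.5 km ⇒ ΔT = -13.2°C; T = -6.8°C
  2600–3200 m, environment, upper layer: Δz = 0.6 km ⇒ ΔT = -6.54°C; T = -13.34°C
T_parcel − T_env = -14.39 − (-13.34) = -1.05°C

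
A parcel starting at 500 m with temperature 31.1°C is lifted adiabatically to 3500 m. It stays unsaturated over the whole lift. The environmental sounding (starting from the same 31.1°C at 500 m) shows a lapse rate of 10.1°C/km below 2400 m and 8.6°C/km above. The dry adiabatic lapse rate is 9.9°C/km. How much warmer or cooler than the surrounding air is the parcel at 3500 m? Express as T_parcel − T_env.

Parcel:
  Dry to 3500 m: -9.9 × 3 km = -29.7°C, so T = 1.4°C.
Environment:
  Environment, lower layer to 2400 m: -10.1 × 1.9 km = -19.19°C, so T = 11.91°C.
  Environment, upper layer to 3500 m: -8.6 × 1.1 km = -9.46°C, so T = 2.45°C.
T_parcel − T_env = 1.4 − 2.45 = -1.05°C

-1.05°C (parcel cooler than environment)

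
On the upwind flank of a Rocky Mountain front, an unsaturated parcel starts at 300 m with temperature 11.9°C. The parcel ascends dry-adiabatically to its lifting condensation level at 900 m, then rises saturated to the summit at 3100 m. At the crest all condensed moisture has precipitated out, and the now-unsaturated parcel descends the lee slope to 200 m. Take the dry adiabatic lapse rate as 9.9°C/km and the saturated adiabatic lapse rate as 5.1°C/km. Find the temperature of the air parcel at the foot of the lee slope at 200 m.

23.45°C

From 300 m to 900 m (dry): cools by 9.9 × 0.6 = 5.94°C, giving 5.96°C.
From 900 m to 3100 m (saturated): cools by 5.1 × 2.2 = 11.22°C, giving -5.26°C.
From 3100 m to 200 m (dry descent): warms by 9.9 × 2.9 = 28.71°C, giving 23.45°C.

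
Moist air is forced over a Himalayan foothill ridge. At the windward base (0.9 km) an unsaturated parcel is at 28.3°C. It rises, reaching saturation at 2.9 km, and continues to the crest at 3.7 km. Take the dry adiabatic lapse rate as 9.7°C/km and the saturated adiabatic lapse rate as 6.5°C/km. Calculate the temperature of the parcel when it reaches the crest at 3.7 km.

900 → 2900 m (dry, 9.7°C/km): ΔT = -9.7 × 2 = -19.4°C → T = 8.9°C
2900 → 3700 m (saturated, 6.5°C/km): ΔT = -6.5 × 0.8 = -5.2°C → T = 3.7°C

3.7°C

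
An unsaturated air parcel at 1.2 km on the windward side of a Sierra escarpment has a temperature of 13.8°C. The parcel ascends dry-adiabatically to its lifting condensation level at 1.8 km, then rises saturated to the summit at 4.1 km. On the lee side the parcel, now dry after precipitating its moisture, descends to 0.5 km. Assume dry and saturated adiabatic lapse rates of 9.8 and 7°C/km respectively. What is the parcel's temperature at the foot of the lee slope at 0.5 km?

27.1°C

Dry to 1800 m: -9.8 × 0.6 km = -5.88°C, so T = 7.92°C.
Saturated to 4100 m: -7 × 2.3 km = -16.1°C, so T = -8.18°C.
Dry descent to 500 m: +9.8 × 3.6 km = +35.28°C, so T = 27.1°C.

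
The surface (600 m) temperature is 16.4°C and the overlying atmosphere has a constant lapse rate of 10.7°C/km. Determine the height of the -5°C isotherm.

2600 m

Height above start = (16.4 − (-5)) / 10.7 = 2 km
Altitude = 600 m + 2000 m = 2600 m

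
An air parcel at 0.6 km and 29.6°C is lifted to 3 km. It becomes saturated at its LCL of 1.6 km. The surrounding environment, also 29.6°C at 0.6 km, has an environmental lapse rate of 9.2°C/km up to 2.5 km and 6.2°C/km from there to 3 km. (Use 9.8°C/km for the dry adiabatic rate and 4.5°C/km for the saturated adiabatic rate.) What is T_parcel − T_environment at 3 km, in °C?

Parcel:
  600–1600 m, dry: Δz = 1 km ⇒ ΔT = -9.8°C; T = 19.8°C
  1600–3000 m, saturated: Δz = 1.4 km ⇒ ΔT = -6.3°C; T = 13.5°C
Environment:
  600–2500 m, environment, lower layer: Δz = 1.9 km ⇒ ΔT = -17.48°C; T = 12.12°C
  2500–3000 m, environment, upper layer: Δz = 0.5 km ⇒ ΔT = -3.1°C; T = 9.02°C
T_parcel − T_env = 13.5 − 9.02 = +4.48°C

+4.48°C (parcel warmer than environment)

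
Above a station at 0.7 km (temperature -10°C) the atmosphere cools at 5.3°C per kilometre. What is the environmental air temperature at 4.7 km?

-31.2°C

700 → 4700 m (environmental, 5.3°C/km): ΔT = -5.3 × 4 = -21.2°C → T = -31.2°C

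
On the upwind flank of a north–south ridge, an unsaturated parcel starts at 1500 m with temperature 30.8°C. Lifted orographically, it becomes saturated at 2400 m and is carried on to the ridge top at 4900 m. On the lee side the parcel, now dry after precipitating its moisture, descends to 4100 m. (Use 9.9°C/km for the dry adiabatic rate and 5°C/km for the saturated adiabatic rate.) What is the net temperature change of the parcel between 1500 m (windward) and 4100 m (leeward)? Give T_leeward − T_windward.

-13.49°C

Dry to 2400 m: -9.9 × 0.9 km = -8.91°C, so T = 21.89°C.
Saturated to 4900 m: -5 × 2.5 km = -12.5°C, so T = 9.39°C.
Dry descent to 4100 m: +9.9 × 0.8 km = +7.92°C, so T = 17.31°C.
Net change vs windward start: 17.31 − 30.8 = -13.49°C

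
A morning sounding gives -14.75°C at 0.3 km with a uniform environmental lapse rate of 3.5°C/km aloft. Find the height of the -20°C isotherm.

Height above start = (-14.75 − (-20)) / 3.5 = 1.5 km
Altitude = 300 m + 1500 m = 1800 m

1.8 km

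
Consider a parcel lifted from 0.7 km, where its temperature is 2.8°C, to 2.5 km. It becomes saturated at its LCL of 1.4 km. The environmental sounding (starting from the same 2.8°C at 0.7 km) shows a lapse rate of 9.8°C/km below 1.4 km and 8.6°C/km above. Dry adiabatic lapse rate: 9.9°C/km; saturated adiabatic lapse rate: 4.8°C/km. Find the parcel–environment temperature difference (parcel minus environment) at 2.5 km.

+4.11°C (parcel warmer than environment)

Parcel:
  Dry to 1400 m: -9.9 × 0.7 km = -6.93°C, so T = -4.13°C.
  Saturated to 2500 m: -4.8 × 1.1 km = -5.28°C, so T = -9.41°C.
Environment:
  Environment, lower layer to 1400 m: -9.8 × 0.7 km = -6.86°C, so T = -4.06°C.
  Environment, upper layer to 2500 m: -8.6 × 1.1 km = -9.46°C, so T = -13.52°C.
T_parcel − T_env = -9.41 − (-13.52) = +4.11°C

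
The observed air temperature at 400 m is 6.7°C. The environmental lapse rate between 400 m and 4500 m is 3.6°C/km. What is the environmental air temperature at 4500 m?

-8.06°C

400 → 4500 m (environmental, 3.6°C/km): ΔT = -3.6 × 4.1 = -14.76°C → T = -8.06°C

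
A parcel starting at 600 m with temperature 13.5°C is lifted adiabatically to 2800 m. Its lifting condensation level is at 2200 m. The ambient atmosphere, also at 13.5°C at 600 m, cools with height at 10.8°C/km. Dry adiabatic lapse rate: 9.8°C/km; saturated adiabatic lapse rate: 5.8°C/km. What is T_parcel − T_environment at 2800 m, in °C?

Parcel:
  600–2200 m, dry: Δz = 1.6 km ⇒ ΔT = -15.68°C; T = -2.18°C
  2200–2800 m, saturated: Δz = 0.6 km ⇒ ΔT = -3.48°C; T = -5.66°C
Environment:
  600–2800 m, environment: Δz = 2.2 km ⇒ ΔT = -23.76°C; T = -10.26°C
T_parcel − T_env = -5.66 − (-10.26) = +4.6°C

+4.6°C (parcel warmer than environment)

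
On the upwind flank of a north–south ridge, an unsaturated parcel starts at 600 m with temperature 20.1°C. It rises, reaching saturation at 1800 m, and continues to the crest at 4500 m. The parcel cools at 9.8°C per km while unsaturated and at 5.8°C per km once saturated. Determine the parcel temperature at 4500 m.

Dry to 1800 m: -9.8 × 1.2 km = -11.76°C, so T = 8.34°C.
Saturated to 4500 m: -5.8 × 2.7 km = -15.66°C, so T = -7.32°C.

-7.32°C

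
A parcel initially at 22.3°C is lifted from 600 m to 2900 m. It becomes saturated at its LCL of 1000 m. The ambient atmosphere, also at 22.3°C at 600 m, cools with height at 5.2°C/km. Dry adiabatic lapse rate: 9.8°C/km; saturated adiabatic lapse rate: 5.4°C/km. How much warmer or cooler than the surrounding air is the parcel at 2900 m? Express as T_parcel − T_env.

Parcel:
  Dry to 1000 m: -9.8 × 0.4 km = -3.92°C, so T = 18.38°C.
  Saturated to 2900 m: -5.4 × 1.9 km = -10.26°C, so T = 8.12°C.
Environment:
  Environment to 2900 m: -5.2 × 2.3 km = -11.96°C, so T = 10.34°C.
T_parcel − T_env = 8.12 − 10.34 = -2.22°C

-2.22°C (parcel cooler than environment)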